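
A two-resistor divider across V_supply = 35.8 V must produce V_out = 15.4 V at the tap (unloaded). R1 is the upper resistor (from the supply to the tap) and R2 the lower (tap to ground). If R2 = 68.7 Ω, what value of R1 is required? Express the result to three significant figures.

R1 ≈ 91.0 Ω

V_out/V_supply = R2/(R1+R2) = 0.4302.
Rearranging, R1 = R2·(1−k)/k = 68.7 × 1.325 = 91.01 Ω.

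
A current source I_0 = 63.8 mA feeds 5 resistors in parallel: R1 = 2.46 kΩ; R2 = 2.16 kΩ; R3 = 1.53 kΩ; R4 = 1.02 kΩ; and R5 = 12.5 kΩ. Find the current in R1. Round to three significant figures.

ΣG = 1/2.46 + 1/2.16 + 1/1.53 + 1/1.02 + 1/12.5 = 2.583.
R1 takes the fraction G_k/ΣG = 0.4065/2.583 = 0.1573, so I = 63.8 × 0.1573 = 10.04 mA.

I ≈ 10.0 mA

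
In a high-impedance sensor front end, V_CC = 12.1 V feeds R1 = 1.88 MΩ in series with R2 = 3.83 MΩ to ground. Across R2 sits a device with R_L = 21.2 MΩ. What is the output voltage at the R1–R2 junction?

V_out ≈ 7.66 V

R2 ‖ R_L = (3.83 × 21.2)/(3.83 + 21.2) = 3.244 MΩ.
Then V_out = V_CC · R2'/(R1 + R2') = 12.1 × 3.244/5.124 = 7.660 V.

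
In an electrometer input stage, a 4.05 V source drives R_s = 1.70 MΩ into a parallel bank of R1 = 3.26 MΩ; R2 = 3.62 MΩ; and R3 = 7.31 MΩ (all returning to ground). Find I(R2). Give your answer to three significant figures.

I ≈ 0.503 µA

Combine the parallel branches: R_p = (1/3.26 + 1/3.62 + 1/7.31)⁻¹ = 1.389 MΩ.
V_A = 4.05 × 1.389/3.089 = 1.821 V.
Branch current I = V_A/R2 = 1.821/3.62 = 0.5031 µA.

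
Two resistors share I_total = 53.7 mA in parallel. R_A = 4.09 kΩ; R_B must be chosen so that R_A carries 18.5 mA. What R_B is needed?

R_B ≈ 2.15 kΩ

Two-branch current divider: I_A = I_total · R_B/(R_A + R_B).
With f = 0.3445, R_B = R_A · f/(1−f) = 4.09 × 0.5256 = 2.150 kΩ.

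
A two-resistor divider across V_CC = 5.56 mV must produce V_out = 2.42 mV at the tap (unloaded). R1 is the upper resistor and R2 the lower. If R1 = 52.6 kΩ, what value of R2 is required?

V_out/V_CC = R2/(R1+R2) = 0.4353.
So R2 = R1 · V_out/(V_CC − V_out) = 52.6 × 2.42/(5.56 − 2.42) = 52.6 × 0.7707 = 40.54 kΩ.

R2 ≈ 40.5 kΩ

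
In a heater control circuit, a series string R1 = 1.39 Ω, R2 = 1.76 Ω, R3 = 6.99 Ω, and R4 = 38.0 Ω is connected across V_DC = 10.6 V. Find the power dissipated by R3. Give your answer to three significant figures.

P ≈ 0.339 W

The common current is I = 10.6/48.14 = 0.2202 A.
P = I²R = 0.04848 × 6.99 = 0.3389 W.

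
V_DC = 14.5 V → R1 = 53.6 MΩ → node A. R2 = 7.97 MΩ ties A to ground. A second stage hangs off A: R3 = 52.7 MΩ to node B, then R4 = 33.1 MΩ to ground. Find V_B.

V_B ≈ 0.670 V

Looking into the second stage from A: R3 + R4 = 85.80 MΩ appears in parallel with R2.
R2 ‖ (R3+R4) = 7.293 MΩ.
V_A = 14.5 × 7.293/(53.6 + 7.293) = 1.737 V.
V_B = V_A × 0.3858 = 0.6699 V.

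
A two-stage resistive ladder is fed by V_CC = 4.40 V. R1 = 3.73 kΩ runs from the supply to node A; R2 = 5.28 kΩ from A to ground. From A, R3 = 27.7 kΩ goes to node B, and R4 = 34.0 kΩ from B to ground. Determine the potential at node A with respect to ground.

Node A sees R2 in parallel with the series input of stage 2, R3 + R4 = 61.70 kΩ.
R2 ‖ (R3+R4) = 4.864 kΩ.
So V_A = 4.40 × 0.5660 = 2.490 V.

V_A ≈ 2.49 V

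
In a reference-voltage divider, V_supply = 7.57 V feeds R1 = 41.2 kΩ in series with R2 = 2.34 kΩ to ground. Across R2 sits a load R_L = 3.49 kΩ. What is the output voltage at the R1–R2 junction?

First combine the lower leg with the load: R2 ‖ R_L = 1.401 kΩ.
Now apply the divider: V_out = 7.57 × 0.03288 = 0.2489 V.

V_out ≈ 0.249 V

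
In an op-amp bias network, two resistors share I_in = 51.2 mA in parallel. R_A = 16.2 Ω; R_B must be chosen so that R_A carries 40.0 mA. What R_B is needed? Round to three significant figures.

R_B ≈ 57.9 Ω

Two-branch current divider: I_A = I_in · R_B/(R_A + R_B).
With f = 0.7812, R_B = R_A · f/(1−f) = 16.2 × 3.571 = 57.86 Ω.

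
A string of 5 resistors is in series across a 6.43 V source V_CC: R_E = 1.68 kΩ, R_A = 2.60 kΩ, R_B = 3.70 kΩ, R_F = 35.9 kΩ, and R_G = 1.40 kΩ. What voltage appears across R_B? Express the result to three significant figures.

Total series resistance ΣR = 1.68 + 2.60 + 3.70 + 35.9 + 1.40 = 45.28 kΩ.
V = V_CC · R/ΣR = 6.43 × 0.08171 = 0.5254 V.

V ≈ 0.525 V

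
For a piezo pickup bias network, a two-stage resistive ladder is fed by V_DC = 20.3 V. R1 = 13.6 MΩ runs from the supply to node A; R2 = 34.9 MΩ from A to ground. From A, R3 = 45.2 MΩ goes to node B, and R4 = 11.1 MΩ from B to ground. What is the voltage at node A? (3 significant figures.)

Looking into the second stage from A: R3 + R4 = 56.30 MΩ appears in parallel with R2.
Effective lower resistance at A: R2 ‖ 56.30 = 21.54 MΩ.
First divider: V_A = V_DC · 21.54/(13.6 + 21.54) = 12.44 V.

V_A ≈ 12.4 V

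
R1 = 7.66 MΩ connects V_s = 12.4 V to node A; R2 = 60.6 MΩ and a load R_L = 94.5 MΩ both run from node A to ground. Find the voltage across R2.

The load sits in parallel with R2, giving an effective lower resistance R2' = R2·R_L/(R2+R_L) = 36.92 MΩ.
Then V_out = V_s · R2'/(R1 + R2') = 12.4 × 36.92/44.58 = 10.27 V.

V_out ≈ 10.3 V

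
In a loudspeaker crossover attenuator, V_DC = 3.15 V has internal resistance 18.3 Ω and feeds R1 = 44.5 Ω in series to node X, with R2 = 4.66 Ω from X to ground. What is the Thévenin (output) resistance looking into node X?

R_th ≈ 4.34 Ω

R1' = 18.3 + 44.5 = 62.80 Ω (source resistance + R1).
Looking into X with the source shorted: R_th = R1'·R2/(R1'+R2) = 62.80 × 4.66/67.46 = 4.338 Ω.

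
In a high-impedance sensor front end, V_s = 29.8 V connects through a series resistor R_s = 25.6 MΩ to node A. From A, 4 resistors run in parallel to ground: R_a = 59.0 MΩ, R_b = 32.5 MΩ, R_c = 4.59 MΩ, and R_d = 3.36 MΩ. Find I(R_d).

I ≈ 0.575 µA

Equivalent of the parallel group: R_p = 1.776 MΩ.
Node voltage V_A = V_s · R_p/(R_s + R_p) = 29.8 × 0.06486 = 1.933 V.
I(R_d) = V_A / R_d = 1.933/3.36 = 0.5752 µA.
(Check via current divider: I_total = 1.089 µA; share G_k/ΣG = 0.5284 → same result.)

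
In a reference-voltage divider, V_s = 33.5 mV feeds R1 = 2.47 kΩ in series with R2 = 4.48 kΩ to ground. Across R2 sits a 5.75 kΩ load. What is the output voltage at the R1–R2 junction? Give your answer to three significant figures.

V_out ≈ 16.9 mV

R2 ‖ R_L = (4.48 × 5.75)/(4.48 + 5.75) = 2.518 kΩ.
Voltage divider with the loaded lower leg: V_out = 33.5 × 2.518/(2.47 + 2.518) = 33.5 × 0.5048 = 16.91 mV.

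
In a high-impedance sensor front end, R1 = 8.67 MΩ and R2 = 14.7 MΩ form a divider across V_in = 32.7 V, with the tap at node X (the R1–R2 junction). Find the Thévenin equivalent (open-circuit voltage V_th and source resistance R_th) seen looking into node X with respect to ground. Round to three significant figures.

V_th ≈ 20.6 V, R_th ≈ 5.45 MΩ

With X open, the divider is unloaded: V_th = 32.7 × 14.7/23.37 = 20.57 V.
Zeroing V_in shorts the top of R1 to ground, so R_th = R1 ‖ R2 = 5.454 MΩ.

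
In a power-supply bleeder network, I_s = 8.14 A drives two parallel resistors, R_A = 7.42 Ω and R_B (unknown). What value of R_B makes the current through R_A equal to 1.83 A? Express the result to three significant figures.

R_B ≈ 2.15 Ω

The fraction through R_A equals R_B/(R_A+R_B).
1.83/8.14 = R_B/(R_A + R_B) → R_B = R_A · (0.2248)/(1 − 0.2248) = 7.42 × 0.2900 = 2.152 Ω.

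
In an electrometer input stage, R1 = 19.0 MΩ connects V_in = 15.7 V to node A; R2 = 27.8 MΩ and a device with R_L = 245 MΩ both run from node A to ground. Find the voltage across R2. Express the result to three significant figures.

First combine the lower leg with the load: R2 ‖ R_L = 24.97 MΩ.
Then V_out = V_in · R2'/(R1 + R2') = 15.7 × 24.97/43.97 = 8.915 V.
(Unloaded it would be 9.33 V; the load pulls it down.)

V_out ≈ 8.92 V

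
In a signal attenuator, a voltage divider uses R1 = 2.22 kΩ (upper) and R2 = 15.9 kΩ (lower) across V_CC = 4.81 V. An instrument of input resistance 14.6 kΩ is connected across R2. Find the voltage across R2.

V_out ≈ 3.72 V

The load sits in parallel with R2, giving an effective lower resistance R2' = R2·R_L/(R2+R_L) = 7.611 kΩ.
Now apply the divider: V_out = 4.81 × 0.7742 = 3.724 V.
(Unloaded it would be 4.22 V; the load pulls it down.)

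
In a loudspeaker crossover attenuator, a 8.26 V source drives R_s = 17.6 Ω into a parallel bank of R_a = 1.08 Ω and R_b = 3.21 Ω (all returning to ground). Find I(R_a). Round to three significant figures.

Combine the parallel branches: R_p = (1/1.08 + 1/3.21)⁻¹ = 0.8081 Ω.
V_A = 8.26 × 0.8081/18.41 = 0.3626 V.
Branch current I = V_A/R_a = 0.3626/1.08 = 0.3358 A.

I ≈ 0.336 A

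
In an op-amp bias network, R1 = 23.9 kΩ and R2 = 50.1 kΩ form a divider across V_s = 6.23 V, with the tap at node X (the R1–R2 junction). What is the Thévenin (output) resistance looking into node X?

R_th ≈ 16.2 kΩ

Zeroing V_s shorts the top of R1 to ground, so R_th = R1 ‖ R2 = 16.18 kΩ.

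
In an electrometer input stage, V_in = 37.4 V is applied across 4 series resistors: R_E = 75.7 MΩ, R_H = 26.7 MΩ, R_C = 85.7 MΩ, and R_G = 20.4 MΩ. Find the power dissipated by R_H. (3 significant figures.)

P ≈ 0.859 µW

ΣR = 208.5 MΩ → I = 37.4/208.5 = 0.1794 µA.
V(R_H) = I·R = 4.789 V; P = V·I = 4.789 × 0.1794 = 0.8591 µW.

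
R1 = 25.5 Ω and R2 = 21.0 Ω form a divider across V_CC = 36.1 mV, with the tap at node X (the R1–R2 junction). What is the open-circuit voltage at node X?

With X open, the divider is unloaded: V_th = 36.1 × 21.0/46.50 = 16.30 mV.

V_th ≈ 16.3 mV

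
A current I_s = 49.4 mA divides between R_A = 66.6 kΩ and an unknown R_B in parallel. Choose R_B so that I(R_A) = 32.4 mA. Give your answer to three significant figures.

In a two-way split, I_A/I_s = R_B/(R_A + R_B).
With f = 0.6559, R_B = R_A · f/(1−f) = 66.6 × 1.906 = 126.9 kΩ.

R_B ≈ 127 kΩ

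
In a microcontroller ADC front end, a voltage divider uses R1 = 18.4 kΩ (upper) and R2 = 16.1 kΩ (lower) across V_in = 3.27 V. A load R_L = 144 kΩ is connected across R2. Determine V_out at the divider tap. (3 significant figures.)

V_out ≈ 1.44 V

R2 ‖ R_L = (16.1 × 144)/(16.1 + 144) = 14.48 kΩ.
Then V_out = V_in · R2'/(R1 + R2') = 3.27 × 14.48/32.88 = 1.440 V.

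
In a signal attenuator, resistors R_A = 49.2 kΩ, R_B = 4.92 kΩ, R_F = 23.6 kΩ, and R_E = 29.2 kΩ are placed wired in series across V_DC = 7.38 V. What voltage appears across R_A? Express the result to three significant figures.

V ≈ 3.40 V

Total series resistance ΣR = 49.2 + 4.92 + 23.6 + 29.2 = 106.9 kΩ.
By the voltage-divider rule, V = 7.38 × 49.20/106.9 = 3.396 V.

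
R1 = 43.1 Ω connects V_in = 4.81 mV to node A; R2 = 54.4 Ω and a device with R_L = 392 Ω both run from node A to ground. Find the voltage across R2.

V_out ≈ 2.53 mV

The load sits in parallel with R2, giving an effective lower resistance R2' = R2·R_L/(R2+R_L) = 47.77 Ω.
Voltage divider with the loaded lower leg: V_out = 4.81 × 47.77/(43.1 + 47.77) = 4.81 × 0.5257 = 2.529 mV.
(Unloaded it would be 2.68 mV; the load pulls it down.)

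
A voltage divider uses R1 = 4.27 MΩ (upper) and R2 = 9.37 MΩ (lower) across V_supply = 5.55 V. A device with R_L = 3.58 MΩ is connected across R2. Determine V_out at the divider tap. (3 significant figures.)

R2 ‖ R_L = (9.37 × 3.58)/(9.37 + 3.58) = 2.590 MΩ.
Then V_out = V_supply · R2'/(R1 + R2') = 5.55 × 2.590/6.860 = 2.096 V.
(Unloaded it would be 3.81 V; the load pulls it down.)

V_out ≈ 2.10 V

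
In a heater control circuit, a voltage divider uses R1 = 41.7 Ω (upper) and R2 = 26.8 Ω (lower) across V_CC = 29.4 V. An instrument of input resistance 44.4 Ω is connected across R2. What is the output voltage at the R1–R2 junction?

V_out ≈ 8.41 V

R2 ‖ R_L = (26.8 × 44.4)/(26.8 + 44.4) = 16.71 Ω.
Then V_out = V_CC · R2'/(R1 + R2') = 29.4 × 16.71/58.41 = 8.412 V.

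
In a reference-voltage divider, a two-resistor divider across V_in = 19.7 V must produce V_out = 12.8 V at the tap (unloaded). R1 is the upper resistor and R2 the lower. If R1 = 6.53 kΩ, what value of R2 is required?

The divider ratio is R2/(R1+R2) = 12.8/19.7 = 0.6497.
Rearranging, R2 = R1·k/(1−k) = 6.53 × 1.855 = 12.11 kΩ.

R2 ≈ 12.1 kΩ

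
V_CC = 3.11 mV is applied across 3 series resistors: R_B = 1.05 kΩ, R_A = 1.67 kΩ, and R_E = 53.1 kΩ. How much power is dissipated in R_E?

ΣR = 55.82 kΩ → I = 3.11/55.82 = 0.05571 µA.
P(R_E) = I²·R_E = (0.05571)² × 53.1 = 0.1648 nW.

P ≈ 0.165 nW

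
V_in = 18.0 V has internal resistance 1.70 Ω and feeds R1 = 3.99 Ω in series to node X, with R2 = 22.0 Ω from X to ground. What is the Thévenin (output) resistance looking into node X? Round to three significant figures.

R1' = 1.70 + 3.99 = 5.690 Ω (source resistance + R1).
Zeroing V_in shorts the top of R1' to ground, so R_th = R1' ‖ R2 = 4.521 Ω.

R_th ≈ 4.52 Ω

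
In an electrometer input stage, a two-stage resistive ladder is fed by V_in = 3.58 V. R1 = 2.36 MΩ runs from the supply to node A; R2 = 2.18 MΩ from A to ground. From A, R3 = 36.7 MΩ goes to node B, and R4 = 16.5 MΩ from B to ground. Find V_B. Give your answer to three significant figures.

V_B ≈ 0.522 V

Looking into the second stage from A: R3 + R4 = 53.20 MΩ appears in parallel with R2.
Effective lower resistance at A: R2 ‖ 53.20 = 2.094 MΩ.
So V_A = 3.58 × 0.4702 = 1.683 V.
V_B = V_A × 0.3102 = 0.5220 V.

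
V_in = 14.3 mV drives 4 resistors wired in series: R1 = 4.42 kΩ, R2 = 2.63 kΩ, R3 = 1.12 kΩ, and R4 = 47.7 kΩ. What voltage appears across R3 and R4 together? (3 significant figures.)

Series total: ΣR = 4.42 + 2.63 + 1.12 + 47.7 = 55.87 kΩ.
R_{R3..R4} = 1.12 + 47.7 = 48.82 kΩ.
By the voltage-divider rule, V = 14.3 × 48.82/55.87 = 12.50 mV.

V ≈ 12.5 mV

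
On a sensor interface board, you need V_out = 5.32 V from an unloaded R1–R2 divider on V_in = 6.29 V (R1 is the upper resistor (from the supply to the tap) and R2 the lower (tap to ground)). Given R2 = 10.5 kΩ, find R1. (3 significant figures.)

R1 ≈ 1.91 kΩ

V_out/V_in = R2/(R1+R2) = 0.8458.
Rearranging, R1 = R2·(1−k)/k = 10.5 × 0.1823 = 1.914 kΩ.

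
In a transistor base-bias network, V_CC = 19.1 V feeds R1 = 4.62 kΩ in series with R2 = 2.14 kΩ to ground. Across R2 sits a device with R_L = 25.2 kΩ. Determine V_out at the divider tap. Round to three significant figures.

V_out ≈ 5.71 V

First combine the lower leg with the load: R2 ‖ R_L = 1.972 kΩ.
Now apply the divider: V_out = 19.1 × 0.2992 = 5.715 V.
(Unloaded it would be 6.05 V; the load pulls it down.)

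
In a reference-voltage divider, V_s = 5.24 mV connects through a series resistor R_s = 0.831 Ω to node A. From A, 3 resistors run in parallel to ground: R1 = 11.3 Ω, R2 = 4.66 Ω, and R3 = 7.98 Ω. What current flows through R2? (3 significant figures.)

Combine the parallel branches: R_p = (1/11.3 + 1/4.66 + 1/7.98)⁻¹ = 2.334 Ω.
V_A = 5.24 × 2.334/3.165 = 3.864 mV.
I(R2) = V_A / R2 = 3.864/4.66 = 0.8292 mA.

I ≈ 0.829 mA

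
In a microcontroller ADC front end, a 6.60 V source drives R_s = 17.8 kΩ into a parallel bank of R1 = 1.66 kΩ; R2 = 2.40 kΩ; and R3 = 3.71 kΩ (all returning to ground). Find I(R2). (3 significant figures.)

Combine the parallel branches: R_p = (1/1.66 + 1/2.40 + 1/3.71)⁻¹ = 0.7760 kΩ.
V_A = 6.60 × 0.7760/18.58 = 0.2757 V.
Branch current I = V_A/R2 = 0.2757/2.40 = 0.1149 mA.

I ≈ 0.115 mA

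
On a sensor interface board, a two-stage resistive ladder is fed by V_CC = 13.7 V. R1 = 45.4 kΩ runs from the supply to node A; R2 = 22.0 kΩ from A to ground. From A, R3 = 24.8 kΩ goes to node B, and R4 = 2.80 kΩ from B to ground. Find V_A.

Node A sees R2 in parallel with the series input of stage 2, R3 + R4 = 27.60 kΩ.
R2 ‖ (R3+R4) = 12.24 kΩ.
V_A = 13.7 × 12.24/(45.4 + 12.24) = 2.910 V.

V_A ≈ 2.91 V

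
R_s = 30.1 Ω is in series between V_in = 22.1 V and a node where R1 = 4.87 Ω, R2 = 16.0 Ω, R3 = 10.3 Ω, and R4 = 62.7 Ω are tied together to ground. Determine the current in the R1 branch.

Equivalent of the parallel group: R_p = 2.626 Ω.
Node voltage V_A = V_in · R_p/(R_s + R_p) = 22.1 × 0.08023 = 1.773 V.
I(R1) = V_A / R1 = 1.773/4.87 = 0.3641 A.
(Check via current divider: I_total = 0.6753 A; share G_k/ΣG = 0.5391 → same result.)

I ≈ 0.364 A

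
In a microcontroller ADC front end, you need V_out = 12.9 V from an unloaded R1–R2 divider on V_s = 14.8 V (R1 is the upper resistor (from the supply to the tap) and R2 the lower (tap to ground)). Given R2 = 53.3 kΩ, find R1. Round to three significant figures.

V_out/V_s = R2/(R1+R2) = 0.8716.
R1 = R2·(1/k − 1) = 53.3 × 0.1473 = 7.850 kΩ.

R1 ≈ 7.85 kΩ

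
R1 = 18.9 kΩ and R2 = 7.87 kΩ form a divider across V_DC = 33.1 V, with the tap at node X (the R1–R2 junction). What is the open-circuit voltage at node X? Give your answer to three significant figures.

V_th is the unloaded tap voltage: V_DC · R2/(R1+R2) = 33.1 × 0.2940 = 9.731 V.

V_th ≈ 9.73 V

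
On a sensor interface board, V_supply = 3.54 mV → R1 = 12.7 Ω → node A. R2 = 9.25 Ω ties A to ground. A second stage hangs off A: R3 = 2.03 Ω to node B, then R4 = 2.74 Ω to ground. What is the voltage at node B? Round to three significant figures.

V_B ≈ 0.404 mV

Node A sees R2 in parallel with the series input of stage 2, R3 + R4 = 4.770 Ω.
Effective lower resistance at A: R2 ‖ 4.770 = 3.147 Ω.
V_A = 3.54 × 3.147/(12.7 + 3.147) = 0.7030 mV.
Stage 2 is unloaded, so V_B = V_A · R4/(R3+R4) = 0.7030 × 2.74/4.770 = 0.4038 mV.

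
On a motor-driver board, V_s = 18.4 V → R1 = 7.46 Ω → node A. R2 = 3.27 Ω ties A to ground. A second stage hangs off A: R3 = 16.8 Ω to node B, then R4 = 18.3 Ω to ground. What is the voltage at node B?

Looking into the second stage from A: R3 + R4 = 35.10 Ω appears in parallel with R2.
R2 ‖ (R3+R4) = 2.991 Ω.
V_A = 18.4 × 2.991/(7.46 + 2.991) = 5.266 V.
Stage 2 is unloaded, so V_B = V_A · R4/(R3+R4) = 5.266 × 18.3/35.10 = 2.746 V.

V_B ≈ 2.75 V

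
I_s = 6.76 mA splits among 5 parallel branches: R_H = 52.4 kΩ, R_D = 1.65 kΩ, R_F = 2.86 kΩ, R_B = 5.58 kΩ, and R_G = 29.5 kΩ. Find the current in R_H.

Conductances: ΣG = 1/52.4 + 1/1.65 + 1/2.86 + 1/5.58 + 1/29.5 = 1.188 (1/kΩ).
R_H takes the fraction G_k/ΣG = 0.01908/1.188 = 0.01607, so I = 6.76 × 0.01607 = 0.1086 mA.

I ≈ 0.109 mA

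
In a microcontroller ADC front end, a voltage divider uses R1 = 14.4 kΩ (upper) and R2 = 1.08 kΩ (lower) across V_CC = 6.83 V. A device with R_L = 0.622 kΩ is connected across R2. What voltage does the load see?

First combine the lower leg with the load: R2 ‖ R_L = 0.3947 kΩ.
Then V_out = V_CC · R2'/(R1 + R2') = 6.83 × 0.3947/14.79 = 0.1822 V.

V_out ≈ 0.182 V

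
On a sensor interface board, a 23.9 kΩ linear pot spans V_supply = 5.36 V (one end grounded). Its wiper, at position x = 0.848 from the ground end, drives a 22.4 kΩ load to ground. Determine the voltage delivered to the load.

V_out ≈ 4.00 V

The pot divides into 3.633 kΩ above the wiper and 20.27 kΩ below.
R_L loads the lower segment: effective lower R = 10.64 kΩ.
V_out = 5.36 × 10.64/(3.633 + 10.64) = 3.996 V.
(Unloaded: V_out = x·V_supply = 4.55 V.)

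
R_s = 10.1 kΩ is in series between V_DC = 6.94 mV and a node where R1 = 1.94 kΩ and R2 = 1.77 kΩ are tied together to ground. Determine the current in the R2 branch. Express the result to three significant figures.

I ≈ 0.329 µA

Combine the parallel branches: R_p = (1/1.94 + 1/1.77)⁻¹ = 0.9256 kΩ.
V_A by voltage divider: V_A = 6.94 × 0.9256/(10.1 + 0.9256) = 0.5826 mV.
Branch current I = V_A/R2 = 0.5826/1.77 = 0.3291 µA.
(Equivalently: I_total = 0.6294 µA, then current-divider fraction G_k/ΣG = 0.5229.)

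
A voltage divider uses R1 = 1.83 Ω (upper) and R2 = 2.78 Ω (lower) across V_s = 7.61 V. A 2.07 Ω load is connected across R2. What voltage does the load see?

First combine the lower leg with the load: R2 ‖ R_L = 1.187 Ω.
Voltage divider with the loaded lower leg: V_out = 7.61 × 1.187/(1.83 + 1.187) = 7.61 × 0.3933 = 2.993 V.
(Unloaded it would be 4.59 V; the load pulls it down.)

V_out ≈ 2.99 V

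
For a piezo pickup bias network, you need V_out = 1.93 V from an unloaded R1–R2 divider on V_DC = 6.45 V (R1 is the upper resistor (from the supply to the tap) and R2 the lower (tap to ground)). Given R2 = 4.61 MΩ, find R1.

R1 ≈ 10.8 MΩ

V_out/V_DC = R2/(R1+R2) = 0.2992.
Rearranging, R1 = R2·(1−k)/k = 4.61 × 2.342 = 10.80 MΩ.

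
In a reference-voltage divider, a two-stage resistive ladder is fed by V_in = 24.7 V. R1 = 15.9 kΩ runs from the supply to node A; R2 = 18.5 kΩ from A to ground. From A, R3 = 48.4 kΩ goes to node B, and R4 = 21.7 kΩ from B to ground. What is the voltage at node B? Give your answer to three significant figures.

Looking into the second stage from A: R3 + R4 = 70.10 kΩ appears in parallel with R2.
R2 ‖ (R3+R4) = 14.64 kΩ.
First divider: V_A = V_in · 14.64/(15.9 + 14.64) = 11.84 V.
V_B = V_A × 0.3096 = 3.665 V.

V_B ≈ 3.66 V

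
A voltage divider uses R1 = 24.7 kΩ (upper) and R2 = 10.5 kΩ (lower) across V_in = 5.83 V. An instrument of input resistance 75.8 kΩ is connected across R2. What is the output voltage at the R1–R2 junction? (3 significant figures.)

The load sits in parallel with R2, giving an effective lower resistance R2' = R2·R_L/(R2+R_L) = 9.222 kΩ.
Now apply the divider: V_out = 5.83 × 0.2719 = 1.585 V.

V_out ≈ 1.58 V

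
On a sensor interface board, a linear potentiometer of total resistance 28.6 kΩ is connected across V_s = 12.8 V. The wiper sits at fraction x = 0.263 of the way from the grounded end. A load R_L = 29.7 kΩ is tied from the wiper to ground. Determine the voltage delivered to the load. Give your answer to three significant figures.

V_out ≈ 2.84 V

Split the track: R_lower = x·R_p = 7.522 kΩ, R_upper = (1−x)·R_p = 21.08 kΩ.
Lower segment in parallel with the load: 7.522 ‖ 29.7 = 6.002 kΩ.
Loaded-divider output: V_out = 12.8 × 0.2216 = 2.837 V.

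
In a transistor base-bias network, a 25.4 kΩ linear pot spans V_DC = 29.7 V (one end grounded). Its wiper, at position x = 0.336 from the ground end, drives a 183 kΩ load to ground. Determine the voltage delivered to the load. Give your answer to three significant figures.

The pot divides into 16.87 kΩ above the wiper and 8.534 kΩ below.
(x·R_p) ‖ R_L = 8.154 kΩ.
Loaded-divider output: V_out = 29.7 × 0.3259 = 9.679 V.

V_out ≈ 9.68 V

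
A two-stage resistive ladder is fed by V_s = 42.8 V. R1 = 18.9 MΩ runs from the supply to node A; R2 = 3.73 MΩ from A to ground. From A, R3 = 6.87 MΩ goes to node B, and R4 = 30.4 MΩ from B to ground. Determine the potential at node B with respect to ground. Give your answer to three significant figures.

Looking into the second stage from A: R3 + R4 = 37.27 MΩ appears in parallel with R2.
R2 ‖ (R3+R4) = 3.391 MΩ.
So V_A = 42.8 × 0.1521 = 6.510 V.
Stage 2 is unloaded, so V_B = V_A · R4/(R3+R4) = 6.510 × 30.4/37.27 = 5.310 V.

V_B ≈ 5.31 V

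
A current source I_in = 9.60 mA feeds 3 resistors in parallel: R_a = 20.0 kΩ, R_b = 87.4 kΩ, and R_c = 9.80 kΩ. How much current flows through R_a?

I ≈ 2.94 mA

Total conductance ΣG = 1/20.0 + 1/87.4 + 1/9.80 = 0.1635 (units of 1/kΩ).
Current divider: I(R_a) = I_in · G_k/ΣG = 9.60 × (0.05000/0.1635) = 9.60 × 0.3058 = 2.936 mA.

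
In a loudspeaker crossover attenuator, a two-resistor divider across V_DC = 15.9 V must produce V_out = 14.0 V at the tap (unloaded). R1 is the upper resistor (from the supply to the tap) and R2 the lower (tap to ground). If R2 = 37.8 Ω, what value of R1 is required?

R1 ≈ 5.13 Ω

V_out/V_DC = R2/(R1+R2) = 0.8805.
So R1 = R2 · (V_DC/V_out − 1) = 37.8 × (15.9/14.0 − 1) = 37.8 × 0.1357 = 5.130 Ω.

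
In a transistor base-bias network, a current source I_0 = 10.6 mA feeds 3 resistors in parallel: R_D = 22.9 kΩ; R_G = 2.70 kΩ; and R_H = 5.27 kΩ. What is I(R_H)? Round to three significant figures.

I ≈ 3.33 mA

Total conductance ΣG = 1/22.9 + 1/2.70 + 1/5.27 = 0.6038 (units of 1/kΩ).
Current divider: I(R_H) = I_0 · G_k/ΣG = 10.6 × (0.1898/0.6038) = 10.6 × 0.3143 = 3.331 mA.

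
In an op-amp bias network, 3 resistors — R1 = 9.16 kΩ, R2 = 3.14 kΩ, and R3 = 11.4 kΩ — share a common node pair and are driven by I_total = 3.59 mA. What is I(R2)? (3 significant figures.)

I ≈ 2.22 mA

Conductances: ΣG = 1/9.16 + 1/3.14 + 1/11.4 = 0.5154 (1/kΩ).
By the current-divider rule, I = I_total · G_k/ΣG = 3.59 × 0.6180 = 2.218 mA.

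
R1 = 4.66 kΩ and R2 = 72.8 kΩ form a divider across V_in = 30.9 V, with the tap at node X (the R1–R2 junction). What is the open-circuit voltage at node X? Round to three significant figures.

Open-circuit (no load on X): V_th = V_in · R2/(R1 + R2) = 30.9 × 72.8/(4.660 + 72.8) = 29.04 V.

V_th ≈ 29.0 V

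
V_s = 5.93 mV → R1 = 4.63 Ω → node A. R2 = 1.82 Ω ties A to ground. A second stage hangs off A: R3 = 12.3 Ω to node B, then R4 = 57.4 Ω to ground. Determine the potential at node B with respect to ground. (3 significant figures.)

Node A sees R2 in parallel with the series input of stage 2, R3 + R4 = 69.70 Ω.
Effective lower resistance at A: R2 ‖ 69.70 = 1.774 Ω.
V_A = 5.93 × 1.774/(4.63 + 1.774) = 1.642 mV.
Then the unloaded second divider: V_B = V_A × R4/(R3+R4) = 1.642 × 0.8235 = 1.353 mV.

V_B ≈ 1.35 mV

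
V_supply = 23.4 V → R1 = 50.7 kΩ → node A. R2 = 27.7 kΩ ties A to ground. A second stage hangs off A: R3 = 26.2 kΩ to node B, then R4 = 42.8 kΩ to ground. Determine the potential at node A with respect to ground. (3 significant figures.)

Node A sees R2 in parallel with the series input of stage 2, R3 + R4 = 69.00 kΩ.
Effective lower resistance at A: R2 ‖ 69.00 = 19.77 kΩ.
First divider: V_A = V_supply · 19.77/(50.7 + 19.77) = 6.564 V.

V_A ≈ 6.56 V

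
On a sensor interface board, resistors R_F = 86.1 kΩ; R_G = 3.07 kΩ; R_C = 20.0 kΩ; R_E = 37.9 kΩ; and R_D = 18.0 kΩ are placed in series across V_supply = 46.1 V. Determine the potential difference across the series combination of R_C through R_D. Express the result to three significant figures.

V ≈ 21.2 V

ΣR = 86.1 + 3.07 + 20.0 + 37.9 + 18.0 = 165.1 kΩ.
R_{R_C..R_D} = 20.0 + 37.9 + 18.0 = 75.90 kΩ.
By the voltage-divider rule, V = 46.1 × 75.90/165.1 = 21.20 V.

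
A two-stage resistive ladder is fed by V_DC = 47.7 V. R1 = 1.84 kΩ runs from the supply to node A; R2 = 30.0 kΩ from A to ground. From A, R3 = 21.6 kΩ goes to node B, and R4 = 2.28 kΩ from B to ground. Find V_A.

Looking into the second stage from A: R3 + R4 = 23.88 kΩ appears in parallel with R2.
Effective lower resistance at A: R2 ‖ 23.88 = 13.30 kΩ.
So V_A = 47.7 × 0.8784 = 41.90 V.

V_A ≈ 41.9 V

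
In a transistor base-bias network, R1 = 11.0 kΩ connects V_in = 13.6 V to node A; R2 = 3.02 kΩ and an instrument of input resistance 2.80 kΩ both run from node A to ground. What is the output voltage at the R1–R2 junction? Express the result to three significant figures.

V_out ≈ 1.59 V

The load sits in parallel with R2, giving an effective lower resistance R2' = R2·R_L/(R2+R_L) = 1.453 kΩ.
Then V_out = V_in · R2'/(R1 + R2') = 13.6 × 1.453/12.45 = 1.587 V.
(Unloaded it would be 2.93 V; the load pulls it down.)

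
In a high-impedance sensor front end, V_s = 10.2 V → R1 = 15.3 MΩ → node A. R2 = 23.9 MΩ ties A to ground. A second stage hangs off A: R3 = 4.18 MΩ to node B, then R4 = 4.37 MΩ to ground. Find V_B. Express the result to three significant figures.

Node A sees R2 in parallel with the series input of stage 2, R3 + R4 = 8.550 MΩ.
Effective lower resistance at A: R2 ‖ 8.550 = 6.297 MΩ.
First divider: V_A = V_s · 6.297/(15.3 + 6.297) = 2.974 V.
V_B = V_A × 0.5111 = 1.520 V.

V_B ≈ 1.52 V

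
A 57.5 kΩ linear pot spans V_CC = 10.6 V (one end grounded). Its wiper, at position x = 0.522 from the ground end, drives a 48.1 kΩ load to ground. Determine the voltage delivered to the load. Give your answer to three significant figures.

V_out ≈ 4.26 V

Split the track: R_lower = x·R_p = 30.02 kΩ, R_upper = (1−x)·R_p = 27.48 kΩ.
R_L loads the lower segment: effective lower R = 18.48 kΩ.
V_out = 10.6 × 18.48/(27.48 + 18.48) = 4.262 V.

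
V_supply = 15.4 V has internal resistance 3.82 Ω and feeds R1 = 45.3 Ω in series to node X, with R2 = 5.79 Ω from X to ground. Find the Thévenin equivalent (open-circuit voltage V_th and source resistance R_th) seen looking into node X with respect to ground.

V_th ≈ 1.62 V, R_th ≈ 5.18 Ω

R1' = 3.82 + 45.3 = 49.12 Ω (source resistance + R1).
Open-circuit (no load on X): V_th = V_supply · R2/(R1' + R2) = 15.4 × 5.79/(49.12 + 5.79) = 1.624 V.
Zeroing V_supply shorts the top of R1' to ground, so R_th = R1' ‖ R2 = 5.179 Ω.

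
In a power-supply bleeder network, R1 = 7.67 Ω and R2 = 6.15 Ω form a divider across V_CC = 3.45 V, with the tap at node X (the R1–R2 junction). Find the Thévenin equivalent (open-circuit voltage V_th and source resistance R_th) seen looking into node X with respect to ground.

With X open, the divider is unloaded: V_th = 3.45 × 6.15/13.82 = 1.535 V.
Zeroing V_CC shorts the top of R1 to ground, so R_th = R1 ‖ R2 = 3.413 Ω.

V_th ≈ 1.54 V, R_th ≈ 3.41 Ω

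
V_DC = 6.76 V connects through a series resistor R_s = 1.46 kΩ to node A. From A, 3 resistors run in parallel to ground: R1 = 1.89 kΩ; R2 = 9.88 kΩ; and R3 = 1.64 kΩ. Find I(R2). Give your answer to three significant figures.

I ≈ 0.243 mA

Combine the parallel branches: R_p = (1/1.89 + 1/9.88 + 1/1.64)⁻¹ = 0.8064 kΩ.
V_A = 6.76 × 0.8064/2.266 = 2.405 V.
I(R2) = V_A / R2 = 2.405/9.88 = 0.2434 mA.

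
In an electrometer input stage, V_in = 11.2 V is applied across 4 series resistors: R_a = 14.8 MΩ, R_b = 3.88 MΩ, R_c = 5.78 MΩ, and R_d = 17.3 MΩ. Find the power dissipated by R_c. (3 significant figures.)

P ≈ 0.416 µW

The common current is I = 11.2/41.76 = 0.2682 µA.
P = I²R = 0.07193 × 5.78 = 0.4158 µW.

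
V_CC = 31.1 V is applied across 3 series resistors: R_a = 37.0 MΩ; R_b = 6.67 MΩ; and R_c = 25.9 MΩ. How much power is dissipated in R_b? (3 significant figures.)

ΣR = 69.57 MΩ → I = 31.1/69.57 = 0.4470 µA.
P(R_b) = I²·R_b = (0.4470)² × 6.67 = 1.333 µW.

P ≈ 1.33 µW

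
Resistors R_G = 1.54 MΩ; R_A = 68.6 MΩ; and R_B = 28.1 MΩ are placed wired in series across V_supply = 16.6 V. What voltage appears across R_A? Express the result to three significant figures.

Series total: ΣR = 1.54 + 68.6 + 28.1 = 98.24 MΩ.
Voltage divider: V = V_supply · (68.60 / 98.24) = 16.6 × 0.6983 = 11.59 V.

V ≈ 11.6 V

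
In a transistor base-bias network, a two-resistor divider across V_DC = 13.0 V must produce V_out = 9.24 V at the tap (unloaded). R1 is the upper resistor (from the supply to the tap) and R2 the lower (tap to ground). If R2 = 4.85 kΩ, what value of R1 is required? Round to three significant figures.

V_out/V_DC = R2/(R1+R2) = 0.7108.
So R1 = R2 · (V_DC/V_out − 1) = 4.85 × (13.0/9.24 − 1) = 4.85 × 0.4069 = 1.974 kΩ.

R1 ≈ 1.97 kΩ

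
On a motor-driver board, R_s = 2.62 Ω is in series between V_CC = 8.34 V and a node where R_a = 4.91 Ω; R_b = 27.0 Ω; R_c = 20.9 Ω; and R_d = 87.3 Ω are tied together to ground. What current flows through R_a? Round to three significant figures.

Combine the parallel branches: R_p = (1/4.91 + 1/27.0 + 1/20.9 + 1/87.3)⁻¹ = 3.333 Ω.
V_A = 8.34 × 3.333/5.953 = 4.670 V.
I(R_a) = V_A / R_a = 4.670/4.91 = 0.9510 A.
(Check via current divider: I_total = 1.401 A; share G_k/ΣG = 0.6789 → same result.)

I ≈ 0.951 A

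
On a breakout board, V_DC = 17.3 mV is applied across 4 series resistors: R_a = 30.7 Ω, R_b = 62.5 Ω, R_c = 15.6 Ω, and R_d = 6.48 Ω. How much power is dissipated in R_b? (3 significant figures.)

P ≈ 1.41 µW

The common current is I = 17.3/115.3 = 0.1501 mA.
P = I²R = 0.02252 × 62.5 = 1.408 µW.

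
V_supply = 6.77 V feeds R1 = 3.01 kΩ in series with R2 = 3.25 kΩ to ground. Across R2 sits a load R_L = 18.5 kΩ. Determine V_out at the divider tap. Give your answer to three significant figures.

V_out ≈ 3.24 V

First combine the lower leg with the load: R2 ‖ R_L = 2.764 kΩ.
Then V_out = V_supply · R2'/(R1 + R2') = 6.77 × 2.764/5.774 = 3.241 V.
(Unloaded it would be 3.51 V; the load pulls it down.)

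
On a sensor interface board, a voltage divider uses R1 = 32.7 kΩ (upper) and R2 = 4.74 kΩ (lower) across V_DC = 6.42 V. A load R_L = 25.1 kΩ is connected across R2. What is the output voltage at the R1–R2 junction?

V_out ≈ 0.698 V

R2 ‖ R_L = (4.74 × 25.1)/(4.74 + 25.1) = 3.987 kΩ.
Voltage divider with the loaded lower leg: V_out = 6.42 × 3.987/(32.7 + 3.987) = 6.42 × 0.1087 = 0.6977 V.
(Unloaded it would be 0.813 V; the load pulls it down.)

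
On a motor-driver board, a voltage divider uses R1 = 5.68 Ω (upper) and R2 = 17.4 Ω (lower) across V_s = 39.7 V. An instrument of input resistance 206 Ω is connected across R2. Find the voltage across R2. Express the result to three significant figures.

R2 ‖ R_L = (17.4 × 206)/(17.4 + 206) = 16.04 Ω.
Then V_out = V_s · R2'/(R1 + R2') = 39.7 × 16.04/21.72 = 29.32 V.
(Unloaded it would be 29.9 V; the load pulls it down.)

V_out ≈ 29.3 V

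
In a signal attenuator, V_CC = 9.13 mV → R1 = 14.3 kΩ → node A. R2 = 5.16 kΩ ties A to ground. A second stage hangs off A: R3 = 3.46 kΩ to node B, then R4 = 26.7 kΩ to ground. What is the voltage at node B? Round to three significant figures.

Node A sees R2 in parallel with the series input of stage 2, R3 + R4 = 30.16 kΩ.
R2 ‖ (R3+R4) = 4.406 kΩ.
V_A = 9.13 × 4.406/(14.3 + 4.406) = 2.151 mV.
V_B = V_A × 0.8853 = 1.904 mV.

V_B ≈ 1.90 mV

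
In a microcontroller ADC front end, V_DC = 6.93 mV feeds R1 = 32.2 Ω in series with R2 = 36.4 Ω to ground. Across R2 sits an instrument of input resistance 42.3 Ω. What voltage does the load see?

V_out ≈ 2.62 mV

The load sits in parallel with R2, giving an effective lower resistance R2' = R2·R_L/(R2+R_L) = 19.56 Ω.
Then V_out = V_DC · R2'/(R1 + R2') = 6.93 × 19.56/51.76 = 2.619 mV.
(Unloaded it would be 3.68 mV; the load pulls it down.)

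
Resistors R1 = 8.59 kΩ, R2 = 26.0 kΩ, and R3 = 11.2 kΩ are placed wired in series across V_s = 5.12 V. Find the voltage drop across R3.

Total series resistance ΣR = 8.59 + 26.0 + 11.2 = 45.79 kΩ.
Voltage divider: V = V_s · (11.20 / 45.79) = 5.12 × 0.2446 = 1.252 V.

V ≈ 1.25 V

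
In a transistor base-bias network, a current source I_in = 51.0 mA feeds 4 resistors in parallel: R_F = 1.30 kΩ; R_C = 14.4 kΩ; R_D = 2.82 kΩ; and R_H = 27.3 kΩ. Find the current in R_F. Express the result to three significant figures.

I ≈ 31.9 mA

ΣG = 1/1.30 + 1/14.4 + 1/2.82 + 1/27.3 = 1.230.
R_F takes the fraction G_k/ΣG = 0.7692/1.230 = 0.6254, so I = 51.0 × 0.6254 = 31.90 mA.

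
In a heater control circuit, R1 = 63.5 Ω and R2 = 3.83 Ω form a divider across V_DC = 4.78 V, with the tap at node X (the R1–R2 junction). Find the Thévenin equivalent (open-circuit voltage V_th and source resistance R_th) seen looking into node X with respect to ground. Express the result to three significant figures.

With X open, the divider is unloaded: V_th = 4.78 × 3.83/67.33 = 0.2719 V.
Looking into X with the source shorted: R_th = R1·R2/(R1+R2) = 63.50 × 3.83/67.33 = 3.612 Ω.

V_th ≈ 0.272 V, R_th ≈ 3.61 Ω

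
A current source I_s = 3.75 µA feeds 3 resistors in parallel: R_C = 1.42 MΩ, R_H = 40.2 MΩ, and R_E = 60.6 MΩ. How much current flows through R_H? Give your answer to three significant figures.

Total conductance ΣG = 1/1.42 + 1/40.2 + 1/60.6 = 0.7456 (units of 1/MΩ).
R_H takes the fraction G_k/ΣG = 0.02488/0.7456 = 0.03336, so I = 3.75 × 0.03336 = 0.1251 µA.

I ≈ 0.125 µA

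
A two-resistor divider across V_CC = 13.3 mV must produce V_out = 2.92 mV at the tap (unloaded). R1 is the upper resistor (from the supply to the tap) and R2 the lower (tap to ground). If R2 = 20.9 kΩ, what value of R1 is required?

V_out/V_CC = R2/(R1+R2) = 0.2195.
R1 = R2·(1/k − 1) = 20.9 × 3.555 = 74.30 kΩ.

R1 ≈ 74.3 kΩ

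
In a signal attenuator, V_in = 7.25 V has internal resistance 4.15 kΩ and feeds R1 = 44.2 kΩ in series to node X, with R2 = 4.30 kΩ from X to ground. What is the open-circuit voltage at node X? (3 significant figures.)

R1' = 4.15 + 44.2 = 48.35 kΩ (source resistance + R1).
With X open, the divider is unloaded: V_th = 7.25 × 4.30/52.65 = 0.5921 V.

V_th ≈ 0.592 V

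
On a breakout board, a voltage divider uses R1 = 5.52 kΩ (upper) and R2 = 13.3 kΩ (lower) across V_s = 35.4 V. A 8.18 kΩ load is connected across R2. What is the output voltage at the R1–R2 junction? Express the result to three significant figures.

V_out ≈ 16.9 V

The load sits in parallel with R2, giving an effective lower resistance R2' = R2·R_L/(R2+R_L) = 5.065 kΩ.
Then V_out = V_s · R2'/(R1 + R2') = 35.4 × 5.065/10.58 = 16.94 V.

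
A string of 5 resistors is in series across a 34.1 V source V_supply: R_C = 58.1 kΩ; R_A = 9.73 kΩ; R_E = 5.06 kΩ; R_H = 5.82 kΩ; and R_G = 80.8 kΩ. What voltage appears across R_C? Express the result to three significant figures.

Series total: ΣR = 58.1 + 9.73 + 5.06 + 5.82 + 80.8 = 159.5 kΩ.
V = V_supply · R/ΣR = 34.1 × 0.3642 = 12.42 V.

V ≈ 12.4 V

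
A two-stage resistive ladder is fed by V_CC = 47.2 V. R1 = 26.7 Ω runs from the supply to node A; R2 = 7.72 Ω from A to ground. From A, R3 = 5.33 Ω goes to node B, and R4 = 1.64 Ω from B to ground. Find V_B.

V_B ≈ 1.34 V

Looking into the second stage from A: R3 + R4 = 6.970 Ω appears in parallel with R2.
Effective lower resistance at A: R2 ‖ 6.970 = 3.663 Ω.
So V_A = 47.2 × 0.1206 = 5.694 V.
V_B = V_A × 0.2353 = 1.340 V.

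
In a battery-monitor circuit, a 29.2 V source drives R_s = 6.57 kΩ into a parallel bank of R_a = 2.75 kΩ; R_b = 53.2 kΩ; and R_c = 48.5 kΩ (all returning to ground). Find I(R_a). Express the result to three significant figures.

I ≈ 2.91 mA

Parallel bank: R_p = 1/(1/2.75 + 1/53.2 + 1/48.5) = 2.481 kΩ.
V_A = 29.2 × 2.481/9.051 = 8.004 V.
I(R_a) = V_A / R_a = 8.004/2.75 = 2.911 mA.
(Equivalently: I_total = 3.226 mA, then current-divider fraction G_k/ΣG = 0.9022.)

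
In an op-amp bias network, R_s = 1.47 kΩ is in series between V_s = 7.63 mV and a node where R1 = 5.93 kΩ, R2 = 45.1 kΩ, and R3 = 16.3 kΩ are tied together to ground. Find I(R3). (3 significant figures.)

I ≈ 0.342 µA

Parallel bank: R_p = 1/(1/5.93 + 1/45.1 + 1/16.3) = 3.966 kΩ.
V_A by voltage divider: V_A = 7.63 × 3.966/(1.47 + 3.966) = 5.567 mV.
Branch current I = V_A/R3 = 5.567/16.3 = 0.3415 µA.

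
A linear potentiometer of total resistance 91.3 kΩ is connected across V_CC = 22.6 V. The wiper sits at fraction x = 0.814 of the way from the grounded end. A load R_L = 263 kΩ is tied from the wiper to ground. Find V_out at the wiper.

V_out ≈ 17.5 V

Lower segment x·R_p = 74.32 kΩ; upper segment (1−x)·R_p = 16.98 kΩ.
Lower segment in parallel with the load: 74.32 ‖ 263 = 57.94 kΩ.
V_out = 22.6 × 57.94/(16.98 + 57.94) = 17.48 V.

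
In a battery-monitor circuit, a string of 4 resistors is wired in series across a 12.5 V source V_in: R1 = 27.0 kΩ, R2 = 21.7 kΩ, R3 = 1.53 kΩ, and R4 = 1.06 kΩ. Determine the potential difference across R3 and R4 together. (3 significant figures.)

Series total: ΣR = 27.0 + 21.7 + 1.53 + 1.06 = 51.29 kΩ.
R_{R3..R4} = 1.53 + 1.06 = 2.590 kΩ.
Voltage divider: V = V_in · (2.590 / 51.29) = 12.5 × 0.05050 = 0.6312 V.

V ≈ 0.631 V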